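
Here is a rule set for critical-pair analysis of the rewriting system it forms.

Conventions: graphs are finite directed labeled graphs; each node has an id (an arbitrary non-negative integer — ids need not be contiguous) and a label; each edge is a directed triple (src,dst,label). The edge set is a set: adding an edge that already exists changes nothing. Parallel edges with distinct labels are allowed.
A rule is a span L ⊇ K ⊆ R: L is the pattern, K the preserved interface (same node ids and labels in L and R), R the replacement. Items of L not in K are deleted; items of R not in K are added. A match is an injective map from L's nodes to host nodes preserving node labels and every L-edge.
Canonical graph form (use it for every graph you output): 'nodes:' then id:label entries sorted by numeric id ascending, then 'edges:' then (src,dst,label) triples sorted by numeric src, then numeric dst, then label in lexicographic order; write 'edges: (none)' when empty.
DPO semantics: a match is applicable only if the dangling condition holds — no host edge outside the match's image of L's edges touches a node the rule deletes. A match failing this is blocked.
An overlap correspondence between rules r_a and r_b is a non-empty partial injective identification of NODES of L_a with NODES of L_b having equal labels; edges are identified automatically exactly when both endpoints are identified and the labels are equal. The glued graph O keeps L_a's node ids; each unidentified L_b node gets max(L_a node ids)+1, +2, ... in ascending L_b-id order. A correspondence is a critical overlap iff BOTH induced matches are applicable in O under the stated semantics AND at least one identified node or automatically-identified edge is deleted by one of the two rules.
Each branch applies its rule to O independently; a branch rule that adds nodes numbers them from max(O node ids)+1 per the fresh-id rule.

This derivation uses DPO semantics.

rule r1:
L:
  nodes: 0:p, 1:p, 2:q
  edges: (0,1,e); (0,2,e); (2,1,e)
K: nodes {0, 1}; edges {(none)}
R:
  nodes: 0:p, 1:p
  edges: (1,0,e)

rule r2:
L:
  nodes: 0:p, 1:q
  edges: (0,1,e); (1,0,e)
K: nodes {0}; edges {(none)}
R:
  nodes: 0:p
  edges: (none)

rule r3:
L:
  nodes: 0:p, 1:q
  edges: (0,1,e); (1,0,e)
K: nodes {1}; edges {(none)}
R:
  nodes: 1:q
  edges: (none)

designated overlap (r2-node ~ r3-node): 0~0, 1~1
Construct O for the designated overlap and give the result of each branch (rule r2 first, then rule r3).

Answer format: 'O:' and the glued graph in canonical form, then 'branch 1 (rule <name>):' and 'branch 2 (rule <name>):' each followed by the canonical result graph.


O:
nodes: 0:p, 1:q
edges: (0,1,e); (1,0,e)
branch 1 (rule r2):
nodes: 0:p
edges: (none)
branch 2 (rule r3):
nodes: 1:q
edges: (none)


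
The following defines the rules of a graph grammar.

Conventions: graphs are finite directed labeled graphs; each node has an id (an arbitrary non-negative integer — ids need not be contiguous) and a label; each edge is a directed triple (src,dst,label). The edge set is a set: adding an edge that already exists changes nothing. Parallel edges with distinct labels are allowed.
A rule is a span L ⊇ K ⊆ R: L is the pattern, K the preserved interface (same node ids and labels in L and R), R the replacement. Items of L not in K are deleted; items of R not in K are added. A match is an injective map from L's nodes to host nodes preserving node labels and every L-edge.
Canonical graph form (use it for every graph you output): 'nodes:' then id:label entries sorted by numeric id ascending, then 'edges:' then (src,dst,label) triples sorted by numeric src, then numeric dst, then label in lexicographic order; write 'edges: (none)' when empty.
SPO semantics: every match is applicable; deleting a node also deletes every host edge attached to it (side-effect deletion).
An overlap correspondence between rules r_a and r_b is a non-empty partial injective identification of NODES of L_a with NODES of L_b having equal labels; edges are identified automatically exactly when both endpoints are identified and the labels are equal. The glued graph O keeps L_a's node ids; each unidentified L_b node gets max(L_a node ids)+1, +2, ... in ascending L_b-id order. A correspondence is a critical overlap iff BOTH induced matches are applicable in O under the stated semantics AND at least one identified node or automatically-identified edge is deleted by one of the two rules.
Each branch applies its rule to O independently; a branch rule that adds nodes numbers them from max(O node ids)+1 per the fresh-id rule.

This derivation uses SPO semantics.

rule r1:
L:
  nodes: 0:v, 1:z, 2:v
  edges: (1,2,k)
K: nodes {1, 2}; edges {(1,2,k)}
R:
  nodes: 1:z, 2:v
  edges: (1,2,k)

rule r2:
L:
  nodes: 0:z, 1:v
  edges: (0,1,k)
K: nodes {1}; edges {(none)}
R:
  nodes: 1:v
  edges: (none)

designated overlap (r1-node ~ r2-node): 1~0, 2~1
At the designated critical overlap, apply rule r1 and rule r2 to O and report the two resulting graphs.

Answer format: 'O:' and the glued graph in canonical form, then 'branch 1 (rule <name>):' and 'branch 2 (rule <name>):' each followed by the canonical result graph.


O:
nodes: 0:v, 1:z, 2:v
edges: (1,2,k)
branch 1 (rule r1):
nodes: 1:z, 2:v
edges: (1,2,k)
branch 2 (rule r2):
nodes: 0:v, 2:v
edges: (none)


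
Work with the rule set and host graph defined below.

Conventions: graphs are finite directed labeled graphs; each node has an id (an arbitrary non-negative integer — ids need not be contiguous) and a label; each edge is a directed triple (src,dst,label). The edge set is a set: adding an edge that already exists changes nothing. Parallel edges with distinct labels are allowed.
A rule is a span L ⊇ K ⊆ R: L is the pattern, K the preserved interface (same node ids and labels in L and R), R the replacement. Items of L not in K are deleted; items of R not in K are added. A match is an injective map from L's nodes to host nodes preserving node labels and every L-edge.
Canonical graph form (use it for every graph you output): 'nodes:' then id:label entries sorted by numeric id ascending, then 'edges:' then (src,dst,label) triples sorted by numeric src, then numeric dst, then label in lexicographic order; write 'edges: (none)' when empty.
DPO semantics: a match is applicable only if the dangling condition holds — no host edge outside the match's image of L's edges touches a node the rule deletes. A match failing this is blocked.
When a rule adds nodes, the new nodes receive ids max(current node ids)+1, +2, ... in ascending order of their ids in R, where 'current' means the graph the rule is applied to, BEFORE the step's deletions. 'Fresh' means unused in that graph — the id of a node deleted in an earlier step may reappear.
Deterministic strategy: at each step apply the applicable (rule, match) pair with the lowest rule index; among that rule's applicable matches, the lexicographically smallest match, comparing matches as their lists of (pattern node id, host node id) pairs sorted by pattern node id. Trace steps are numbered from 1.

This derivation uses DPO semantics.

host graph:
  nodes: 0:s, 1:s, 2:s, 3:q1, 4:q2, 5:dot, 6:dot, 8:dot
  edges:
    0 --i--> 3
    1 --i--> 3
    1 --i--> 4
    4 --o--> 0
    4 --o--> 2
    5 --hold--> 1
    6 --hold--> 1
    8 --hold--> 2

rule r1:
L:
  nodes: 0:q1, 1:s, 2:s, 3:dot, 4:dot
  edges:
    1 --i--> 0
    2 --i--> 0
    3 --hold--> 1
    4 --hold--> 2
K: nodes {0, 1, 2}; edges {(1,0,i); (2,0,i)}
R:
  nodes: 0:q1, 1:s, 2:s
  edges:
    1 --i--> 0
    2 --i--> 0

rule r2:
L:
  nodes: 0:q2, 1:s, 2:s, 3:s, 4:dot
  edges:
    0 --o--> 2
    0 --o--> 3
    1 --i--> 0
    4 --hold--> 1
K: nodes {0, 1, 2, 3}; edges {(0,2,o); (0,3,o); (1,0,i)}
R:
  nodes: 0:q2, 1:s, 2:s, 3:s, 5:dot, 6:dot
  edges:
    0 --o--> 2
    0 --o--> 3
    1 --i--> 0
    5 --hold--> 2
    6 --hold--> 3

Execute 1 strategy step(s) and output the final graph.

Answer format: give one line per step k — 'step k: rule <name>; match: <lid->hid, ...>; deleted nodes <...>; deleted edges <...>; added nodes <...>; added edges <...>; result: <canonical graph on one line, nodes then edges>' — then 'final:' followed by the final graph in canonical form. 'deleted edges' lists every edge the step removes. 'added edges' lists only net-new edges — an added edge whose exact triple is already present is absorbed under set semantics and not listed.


step 1: rule r2; match: 0->4, 1->1, 2->0, 3->2, 4->5; deleted nodes 5; deleted edges (5,1,hold); added nodes 9, 10; added edges (9,0,hold); (10,2,hold); result: nodes: 0:s, 1:s, 2:s, 3:q1, 4:q2, 6:dot, 8:dot, 9:dot, 10:dot edges: (0,3,i); (1,3,i); (1,4,i); (4,0,o); (4,2,o); (6,1,hold); (8,2,hold); (9,0,hold); (10,2,hold)
final:
nodes: 0:s, 1:s, 2:s, 3:q1, 4:q2, 6:dot, 8:dot, 9:dot, 10:dot
edges: (0,3,i); (1,3,i); (1,4,i); (4,0,o); (4,2,o); (6,1,hold); (8,2,hold); (9,0,hold); (10,2,hold)


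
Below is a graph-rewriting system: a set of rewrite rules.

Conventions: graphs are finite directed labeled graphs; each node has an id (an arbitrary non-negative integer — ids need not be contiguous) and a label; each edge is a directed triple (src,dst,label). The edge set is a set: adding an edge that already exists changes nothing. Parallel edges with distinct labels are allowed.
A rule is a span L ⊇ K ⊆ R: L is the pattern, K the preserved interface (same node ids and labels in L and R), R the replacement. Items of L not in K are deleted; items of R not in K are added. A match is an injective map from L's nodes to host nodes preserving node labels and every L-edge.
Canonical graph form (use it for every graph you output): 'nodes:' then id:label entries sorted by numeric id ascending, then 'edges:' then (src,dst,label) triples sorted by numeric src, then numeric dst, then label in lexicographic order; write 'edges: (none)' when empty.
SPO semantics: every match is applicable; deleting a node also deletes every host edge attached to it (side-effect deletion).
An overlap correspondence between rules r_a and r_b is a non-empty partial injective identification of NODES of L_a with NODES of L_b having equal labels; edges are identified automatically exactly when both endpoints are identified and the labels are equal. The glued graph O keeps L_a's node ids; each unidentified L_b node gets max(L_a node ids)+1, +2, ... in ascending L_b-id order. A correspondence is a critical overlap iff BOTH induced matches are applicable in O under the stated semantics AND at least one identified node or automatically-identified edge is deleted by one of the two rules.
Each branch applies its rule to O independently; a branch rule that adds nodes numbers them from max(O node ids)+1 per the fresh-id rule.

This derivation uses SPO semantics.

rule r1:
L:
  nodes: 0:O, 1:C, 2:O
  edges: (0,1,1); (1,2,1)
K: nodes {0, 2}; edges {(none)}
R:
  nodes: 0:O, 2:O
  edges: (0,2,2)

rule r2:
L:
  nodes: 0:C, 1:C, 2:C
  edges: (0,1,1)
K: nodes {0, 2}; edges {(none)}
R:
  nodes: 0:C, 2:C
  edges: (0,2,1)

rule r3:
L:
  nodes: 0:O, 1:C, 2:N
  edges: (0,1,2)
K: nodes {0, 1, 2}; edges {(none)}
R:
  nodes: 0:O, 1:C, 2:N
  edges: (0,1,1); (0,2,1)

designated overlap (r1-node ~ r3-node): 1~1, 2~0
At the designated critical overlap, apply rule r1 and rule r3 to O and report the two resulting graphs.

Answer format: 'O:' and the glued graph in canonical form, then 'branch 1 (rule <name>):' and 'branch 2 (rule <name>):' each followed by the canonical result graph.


O:
nodes: 0:O, 1:C, 2:O, 3:N
edges: (0,1,1); (1,2,1); (2,1,2)
branch 1 (rule r1):
nodes: 0:O, 2:O, 3:N
edges: (0,2,2)
branch 2 (rule r3):
nodes: 0:O, 1:C, 2:O, 3:N
edges: (0,1,1); (1,2,1); (2,1,1); (2,3,1)


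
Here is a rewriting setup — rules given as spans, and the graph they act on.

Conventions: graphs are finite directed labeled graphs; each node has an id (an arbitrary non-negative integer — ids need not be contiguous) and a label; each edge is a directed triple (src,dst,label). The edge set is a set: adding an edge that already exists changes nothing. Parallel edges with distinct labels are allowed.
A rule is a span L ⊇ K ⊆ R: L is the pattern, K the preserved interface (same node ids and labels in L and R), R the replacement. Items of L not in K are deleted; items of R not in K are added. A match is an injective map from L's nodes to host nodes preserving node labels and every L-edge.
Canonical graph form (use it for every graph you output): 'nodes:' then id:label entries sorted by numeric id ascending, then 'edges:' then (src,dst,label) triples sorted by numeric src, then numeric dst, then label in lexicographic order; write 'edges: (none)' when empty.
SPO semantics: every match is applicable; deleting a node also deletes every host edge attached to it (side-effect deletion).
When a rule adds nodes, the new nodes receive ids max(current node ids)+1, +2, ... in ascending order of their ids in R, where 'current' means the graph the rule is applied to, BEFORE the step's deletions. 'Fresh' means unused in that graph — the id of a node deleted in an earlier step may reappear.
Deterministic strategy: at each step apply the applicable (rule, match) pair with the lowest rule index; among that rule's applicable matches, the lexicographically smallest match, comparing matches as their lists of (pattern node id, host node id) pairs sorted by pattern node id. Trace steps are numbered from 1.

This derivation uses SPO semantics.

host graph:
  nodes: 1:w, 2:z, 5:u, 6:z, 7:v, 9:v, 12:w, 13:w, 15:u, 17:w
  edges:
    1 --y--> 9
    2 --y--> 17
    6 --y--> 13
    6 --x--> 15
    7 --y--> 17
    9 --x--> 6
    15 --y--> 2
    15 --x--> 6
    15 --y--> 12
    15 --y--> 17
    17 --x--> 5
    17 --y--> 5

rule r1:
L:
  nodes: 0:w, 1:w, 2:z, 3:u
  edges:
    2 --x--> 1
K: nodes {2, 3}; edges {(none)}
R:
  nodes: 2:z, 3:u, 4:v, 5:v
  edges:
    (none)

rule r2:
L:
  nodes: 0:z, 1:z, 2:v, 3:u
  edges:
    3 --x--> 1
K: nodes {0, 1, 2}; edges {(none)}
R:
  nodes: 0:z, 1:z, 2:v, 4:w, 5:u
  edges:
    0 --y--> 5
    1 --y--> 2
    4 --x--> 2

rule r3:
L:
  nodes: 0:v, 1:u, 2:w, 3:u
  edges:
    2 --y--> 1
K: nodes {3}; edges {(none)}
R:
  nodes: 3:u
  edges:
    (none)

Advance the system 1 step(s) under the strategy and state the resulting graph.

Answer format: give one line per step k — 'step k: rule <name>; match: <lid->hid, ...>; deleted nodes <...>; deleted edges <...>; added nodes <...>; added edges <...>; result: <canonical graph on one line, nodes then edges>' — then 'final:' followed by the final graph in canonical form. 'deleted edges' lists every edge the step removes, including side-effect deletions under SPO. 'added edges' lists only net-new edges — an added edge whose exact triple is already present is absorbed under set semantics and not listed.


step 1: rule r2; match: 0->2, 1->6, 2->7, 3->15; deleted nodes 15; deleted edges (6,15,x); (15,2,y); (15,6,x); (15,12,y); (15,17,y); added nodes 18, 19; added edges (2,19,y); (6,7,y); (18,7,x); result: nodes: 1:w, 2:z, 5:u, 6:z, 7:v, 9:v, 12:w, 13:w, 17:w, 18:w, 19:u edges: (1,9,y); (2,17,y); (2,19,y); (6,7,y); (6,13,y); (7,17,y); (9,6,x); (17,5,x); (17,5,y); (18,7,x)
final:
nodes: 1:w, 2:z, 5:u, 6:z, 7:v, 9:v, 12:w, 13:w, 17:w, 18:w, 19:u
edges: (1,9,y); (2,17,y); (2,19,y); (6,7,y); (6,13,y); (7,17,y); (9,6,x); (17,5,x); (17,5,y); (18,7,x)


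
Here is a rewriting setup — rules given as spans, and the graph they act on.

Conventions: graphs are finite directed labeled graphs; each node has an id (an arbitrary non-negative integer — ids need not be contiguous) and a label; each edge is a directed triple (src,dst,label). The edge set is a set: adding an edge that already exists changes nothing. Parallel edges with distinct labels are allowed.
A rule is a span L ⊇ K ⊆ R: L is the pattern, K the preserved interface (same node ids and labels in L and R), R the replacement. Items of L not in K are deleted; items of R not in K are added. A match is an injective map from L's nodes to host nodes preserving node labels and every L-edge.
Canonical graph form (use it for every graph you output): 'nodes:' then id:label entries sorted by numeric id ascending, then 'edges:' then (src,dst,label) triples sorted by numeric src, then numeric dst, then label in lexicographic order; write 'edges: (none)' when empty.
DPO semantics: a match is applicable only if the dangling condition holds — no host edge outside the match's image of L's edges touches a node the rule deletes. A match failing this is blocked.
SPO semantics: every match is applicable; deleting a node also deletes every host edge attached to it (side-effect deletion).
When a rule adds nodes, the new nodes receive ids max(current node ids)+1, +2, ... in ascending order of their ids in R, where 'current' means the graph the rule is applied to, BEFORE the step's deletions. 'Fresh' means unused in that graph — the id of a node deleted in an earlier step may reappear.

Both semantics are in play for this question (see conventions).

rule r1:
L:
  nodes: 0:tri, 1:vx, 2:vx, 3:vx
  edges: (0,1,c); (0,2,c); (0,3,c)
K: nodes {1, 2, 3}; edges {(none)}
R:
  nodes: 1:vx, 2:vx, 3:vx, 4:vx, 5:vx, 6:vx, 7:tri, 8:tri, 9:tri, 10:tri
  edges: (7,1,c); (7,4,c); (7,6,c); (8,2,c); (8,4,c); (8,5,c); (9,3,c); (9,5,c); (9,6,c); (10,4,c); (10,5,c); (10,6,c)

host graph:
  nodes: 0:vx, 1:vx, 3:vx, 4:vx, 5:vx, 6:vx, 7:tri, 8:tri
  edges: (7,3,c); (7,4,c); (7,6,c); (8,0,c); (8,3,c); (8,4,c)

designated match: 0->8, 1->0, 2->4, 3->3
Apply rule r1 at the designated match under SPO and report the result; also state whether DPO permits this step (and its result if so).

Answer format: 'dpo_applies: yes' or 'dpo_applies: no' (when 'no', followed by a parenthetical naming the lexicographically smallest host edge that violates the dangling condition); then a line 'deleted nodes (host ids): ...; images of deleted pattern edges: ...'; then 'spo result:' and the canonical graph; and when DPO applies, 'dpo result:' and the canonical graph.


dpo_applies: yes
deleted nodes (host ids): 8; images of deleted pattern edges: (8,0,c); (8,3,c); (8,4,c)
spo result:
nodes: 0:vx, 1:vx, 3:vx, 4:vx, 5:vx, 6:vx, 7:tri, 9:vx, 10:vx, 11:vx, 12:tri, 13:tri, 14:tri, 15:tri
edges: (7,3,c); (7,4,c); (7,6,c); (12,0,c); (12,9,c); (12,11,c); (13,4,c); (13,9,c); (13,10,c); (14,3,c); (14,10,c); (14,11,c); (15,9,c); (15,10,c); (15,11,c)
dpo result:
nodes: 0:vx, 1:vx, 3:vx, 4:vx, 5:vx, 6:vx, 7:tri, 9:vx, 10:vx, 11:vx, 12:tri, 13:tri, 14:tri, 15:tri
edges: (7,3,c); (7,4,c); (7,6,c); (12,0,c); (12,9,c); (12,11,c); (13,4,c); (13,9,c); (13,10,c); (14,3,c); (14,10,c); (14,11,c); (15,9,c); (15,10,c); (15,11,c)


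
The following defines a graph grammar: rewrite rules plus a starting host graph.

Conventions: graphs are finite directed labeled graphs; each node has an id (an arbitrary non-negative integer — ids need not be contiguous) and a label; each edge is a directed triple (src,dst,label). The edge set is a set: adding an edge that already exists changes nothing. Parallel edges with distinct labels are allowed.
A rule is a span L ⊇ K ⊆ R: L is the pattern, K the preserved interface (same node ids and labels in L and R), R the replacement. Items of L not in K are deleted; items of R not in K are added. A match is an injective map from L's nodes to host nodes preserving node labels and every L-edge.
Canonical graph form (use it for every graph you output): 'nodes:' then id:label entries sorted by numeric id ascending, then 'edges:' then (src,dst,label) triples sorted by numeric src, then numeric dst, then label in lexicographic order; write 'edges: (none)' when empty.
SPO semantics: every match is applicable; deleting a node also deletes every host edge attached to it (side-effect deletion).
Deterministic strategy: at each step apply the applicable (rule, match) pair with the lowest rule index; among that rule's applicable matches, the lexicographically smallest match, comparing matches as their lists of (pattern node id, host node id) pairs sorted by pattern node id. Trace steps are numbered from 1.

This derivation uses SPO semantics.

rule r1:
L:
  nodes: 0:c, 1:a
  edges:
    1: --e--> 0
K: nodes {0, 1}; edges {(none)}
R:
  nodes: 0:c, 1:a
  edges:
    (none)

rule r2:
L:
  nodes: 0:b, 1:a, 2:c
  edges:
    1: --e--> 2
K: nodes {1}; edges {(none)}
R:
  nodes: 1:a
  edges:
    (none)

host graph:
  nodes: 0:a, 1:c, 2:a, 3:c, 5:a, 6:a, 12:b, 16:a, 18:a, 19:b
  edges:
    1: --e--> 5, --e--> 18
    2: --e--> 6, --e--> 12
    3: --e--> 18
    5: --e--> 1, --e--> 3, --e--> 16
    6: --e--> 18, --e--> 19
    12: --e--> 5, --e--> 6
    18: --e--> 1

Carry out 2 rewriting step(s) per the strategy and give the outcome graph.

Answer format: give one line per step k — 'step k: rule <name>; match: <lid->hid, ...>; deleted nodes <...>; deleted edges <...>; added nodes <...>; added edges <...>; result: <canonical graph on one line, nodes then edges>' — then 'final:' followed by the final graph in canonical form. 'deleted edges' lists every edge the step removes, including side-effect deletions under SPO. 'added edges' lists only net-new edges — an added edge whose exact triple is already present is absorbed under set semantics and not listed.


step 1: rule r1; match: 0->1, 1->5; deleted nodes (none); deleted edges (5,1,e); added nodes (none); added edges (none); result: nodes: 0:a, 1:c, 2:a, 3:c, 5:a, 6:a, 12:b, 16:a, 18:a, 19:b edges: (1,5,e); (1,18,e); (2,6,e); (2,12,e); (3,18,e); (5,3,e); (5,16,e); (6,18,e); (6,19,e); (12,5,e); (12,6,e); (18,1,e)
step 2: rule r1; match: 0->1, 1->18; deleted nodes (none); deleted edges (18,1,e); added nodes (none); added edges (none); result: nodes: 0:a, 1:c, 2:a, 3:c, 5:a, 6:a, 12:b, 16:a, 18:a, 19:b edges: (1,5,e); (1,18,e); (2,6,e); (2,12,e); (3,18,e); (5,3,e); (5,16,e); (6,18,e); (6,19,e); (12,5,e); (12,6,e)
final:
nodes: 0:a, 1:c, 2:a, 3:c, 5:a, 6:a, 12:b, 16:a, 18:a, 19:b
edges: (1,5,e); (1,18,e); (2,6,e); (2,12,e); (3,18,e); (5,3,e); (5,16,e); (6,18,e); (6,19,e); (12,5,e); (12,6,e)


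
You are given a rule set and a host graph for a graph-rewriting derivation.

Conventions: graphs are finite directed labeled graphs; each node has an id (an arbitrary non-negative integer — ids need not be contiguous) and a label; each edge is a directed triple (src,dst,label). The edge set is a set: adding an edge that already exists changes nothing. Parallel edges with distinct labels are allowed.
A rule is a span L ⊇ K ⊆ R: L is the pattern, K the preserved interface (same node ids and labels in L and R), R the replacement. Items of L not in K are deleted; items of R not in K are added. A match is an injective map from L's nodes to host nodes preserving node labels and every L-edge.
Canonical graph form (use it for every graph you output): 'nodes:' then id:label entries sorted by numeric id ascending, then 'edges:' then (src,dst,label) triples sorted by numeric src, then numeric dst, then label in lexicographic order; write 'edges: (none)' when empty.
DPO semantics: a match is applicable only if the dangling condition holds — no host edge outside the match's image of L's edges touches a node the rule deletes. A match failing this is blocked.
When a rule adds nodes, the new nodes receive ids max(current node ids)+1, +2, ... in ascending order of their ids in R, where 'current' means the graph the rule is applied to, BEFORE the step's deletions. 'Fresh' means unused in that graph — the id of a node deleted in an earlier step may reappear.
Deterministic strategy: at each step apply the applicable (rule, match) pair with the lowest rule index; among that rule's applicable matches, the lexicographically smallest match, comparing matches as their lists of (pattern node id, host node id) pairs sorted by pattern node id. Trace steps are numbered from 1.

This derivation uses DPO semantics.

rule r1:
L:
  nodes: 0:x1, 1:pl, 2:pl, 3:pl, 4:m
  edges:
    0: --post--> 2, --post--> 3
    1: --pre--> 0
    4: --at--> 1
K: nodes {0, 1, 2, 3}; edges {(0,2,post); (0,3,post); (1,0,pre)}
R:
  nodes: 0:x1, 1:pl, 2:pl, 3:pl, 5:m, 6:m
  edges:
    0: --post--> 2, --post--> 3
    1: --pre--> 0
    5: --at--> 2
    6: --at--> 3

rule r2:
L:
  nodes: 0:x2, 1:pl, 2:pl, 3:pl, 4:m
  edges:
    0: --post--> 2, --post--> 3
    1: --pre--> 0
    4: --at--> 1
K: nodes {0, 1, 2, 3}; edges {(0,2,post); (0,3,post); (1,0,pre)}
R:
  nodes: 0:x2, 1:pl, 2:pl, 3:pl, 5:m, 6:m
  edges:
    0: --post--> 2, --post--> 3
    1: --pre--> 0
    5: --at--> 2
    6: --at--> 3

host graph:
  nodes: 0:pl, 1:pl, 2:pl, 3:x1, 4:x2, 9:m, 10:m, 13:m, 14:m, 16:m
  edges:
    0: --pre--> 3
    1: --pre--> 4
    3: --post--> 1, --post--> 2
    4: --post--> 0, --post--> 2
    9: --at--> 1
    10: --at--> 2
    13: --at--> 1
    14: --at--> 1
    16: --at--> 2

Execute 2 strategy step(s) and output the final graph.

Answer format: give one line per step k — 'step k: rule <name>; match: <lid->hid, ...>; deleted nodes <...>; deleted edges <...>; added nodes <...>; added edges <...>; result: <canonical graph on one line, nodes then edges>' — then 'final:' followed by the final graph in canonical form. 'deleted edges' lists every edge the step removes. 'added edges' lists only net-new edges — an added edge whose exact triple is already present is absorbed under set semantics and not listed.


step 1: rule r2; match: 0->4, 1->1, 2->0, 3->2, 4->9; deleted nodes 9; deleted edges (9,1,at); added nodes 17, 18; added edges (17,0,at); (18,2,at); result: nodes: 0:pl, 1:pl, 2:pl, 3:x1, 4:x2, 10:m, 13:m, 14:m, 16:m, 17:m, 18:m edges: (0,3,pre); (1,4,pre); (3,1,post); (3,2,post); (4,0,post); (4,2,post); (10,2,at); (13,1,at); (14,1,at); (16,2,at); (17,0,at); (18,2,at)
step 2: rule r1; match: 0->3, 1->0, 2->1, 3->2, 4->17; deleted nodes 17; deleted edges (17,0,at); added nodes 19, 20; added edges (19,1,at); (20,2,at); result: nodes: 0:pl, 1:pl, 2:pl, 3:x1, 4:x2, 10:m, 13:m, 14:m, 16:m, 18:m, 19:m, 20:m edges: (0,3,pre); (1,4,pre); (3,1,post); (3,2,post); (4,0,post); (4,2,post); (10,2,at); (13,1,at); (14,1,at); (16,2,at); (18,2,at); (19,1,at); (20,2,at)
final:
nodes: 0:pl, 1:pl, 2:pl, 3:x1, 4:x2, 10:m, 13:m, 14:m, 16:m, 18:m, 19:m, 20:m
edges: (0,3,pre); (1,4,pre); (3,1,post); (3,2,post); (4,0,post); (4,2,post); (10,2,at); (13,1,at); (14,1,at); (16,2,at); (18,2,at); (19,1,at); (20,2,at)


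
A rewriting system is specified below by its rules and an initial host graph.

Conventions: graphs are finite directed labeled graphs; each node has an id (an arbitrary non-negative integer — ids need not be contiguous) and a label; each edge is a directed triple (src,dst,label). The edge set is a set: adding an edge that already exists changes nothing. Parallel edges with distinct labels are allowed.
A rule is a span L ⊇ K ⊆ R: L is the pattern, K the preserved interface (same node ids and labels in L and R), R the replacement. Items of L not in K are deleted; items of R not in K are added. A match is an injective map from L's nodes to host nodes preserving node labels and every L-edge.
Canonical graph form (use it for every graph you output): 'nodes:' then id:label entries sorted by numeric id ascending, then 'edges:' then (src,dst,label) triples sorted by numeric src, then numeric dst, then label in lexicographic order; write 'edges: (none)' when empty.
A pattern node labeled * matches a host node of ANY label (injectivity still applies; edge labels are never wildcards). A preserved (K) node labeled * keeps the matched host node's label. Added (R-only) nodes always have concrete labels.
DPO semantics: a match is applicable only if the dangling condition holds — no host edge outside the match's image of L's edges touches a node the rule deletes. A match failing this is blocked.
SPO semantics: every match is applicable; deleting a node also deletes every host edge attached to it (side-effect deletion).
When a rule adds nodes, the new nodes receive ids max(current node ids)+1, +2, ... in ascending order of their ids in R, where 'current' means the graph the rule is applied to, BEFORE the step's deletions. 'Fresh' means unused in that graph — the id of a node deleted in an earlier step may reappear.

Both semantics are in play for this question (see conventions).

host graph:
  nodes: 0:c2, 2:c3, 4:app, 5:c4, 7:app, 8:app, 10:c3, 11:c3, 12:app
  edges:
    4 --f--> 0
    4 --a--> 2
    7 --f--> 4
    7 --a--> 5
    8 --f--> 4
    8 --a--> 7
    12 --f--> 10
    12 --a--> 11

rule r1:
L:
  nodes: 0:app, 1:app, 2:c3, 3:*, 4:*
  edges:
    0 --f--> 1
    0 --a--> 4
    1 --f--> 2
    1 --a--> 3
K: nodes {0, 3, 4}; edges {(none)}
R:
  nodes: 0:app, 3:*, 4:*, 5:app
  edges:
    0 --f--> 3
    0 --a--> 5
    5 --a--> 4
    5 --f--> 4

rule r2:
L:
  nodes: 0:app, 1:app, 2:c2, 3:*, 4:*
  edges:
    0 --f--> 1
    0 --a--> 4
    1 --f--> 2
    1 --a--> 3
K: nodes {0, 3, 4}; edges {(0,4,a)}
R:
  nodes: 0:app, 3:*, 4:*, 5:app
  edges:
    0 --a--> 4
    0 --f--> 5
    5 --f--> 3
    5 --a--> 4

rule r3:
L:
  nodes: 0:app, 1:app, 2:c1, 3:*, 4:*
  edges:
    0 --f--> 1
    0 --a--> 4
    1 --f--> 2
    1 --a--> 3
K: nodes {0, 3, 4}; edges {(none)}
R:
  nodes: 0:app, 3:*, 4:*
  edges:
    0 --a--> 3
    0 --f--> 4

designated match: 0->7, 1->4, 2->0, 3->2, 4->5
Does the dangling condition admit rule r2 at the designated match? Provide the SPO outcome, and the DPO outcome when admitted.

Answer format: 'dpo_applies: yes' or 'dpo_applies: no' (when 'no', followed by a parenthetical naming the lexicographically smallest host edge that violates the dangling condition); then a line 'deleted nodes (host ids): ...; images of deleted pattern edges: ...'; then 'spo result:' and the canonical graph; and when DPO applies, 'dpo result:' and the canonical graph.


dpo_applies: no
(the rule deletes node 4, which keeps host edge (8,4,f) outside the match image — the dangling condition fails, DPO blocks; SPO proceeds and side-deletes such edges)
deleted nodes (host ids): 0, 4; images of deleted pattern edges: (4,0,f); (4,2,a); (7,4,f)
spo result:
nodes: 2:c3, 5:c4, 7:app, 8:app, 10:c3, 11:c3, 12:app, 13:app
edges: (7,5,a); (7,13,f); (8,7,a); (12,10,f); (12,11,a); (13,2,f); (13,5,a)


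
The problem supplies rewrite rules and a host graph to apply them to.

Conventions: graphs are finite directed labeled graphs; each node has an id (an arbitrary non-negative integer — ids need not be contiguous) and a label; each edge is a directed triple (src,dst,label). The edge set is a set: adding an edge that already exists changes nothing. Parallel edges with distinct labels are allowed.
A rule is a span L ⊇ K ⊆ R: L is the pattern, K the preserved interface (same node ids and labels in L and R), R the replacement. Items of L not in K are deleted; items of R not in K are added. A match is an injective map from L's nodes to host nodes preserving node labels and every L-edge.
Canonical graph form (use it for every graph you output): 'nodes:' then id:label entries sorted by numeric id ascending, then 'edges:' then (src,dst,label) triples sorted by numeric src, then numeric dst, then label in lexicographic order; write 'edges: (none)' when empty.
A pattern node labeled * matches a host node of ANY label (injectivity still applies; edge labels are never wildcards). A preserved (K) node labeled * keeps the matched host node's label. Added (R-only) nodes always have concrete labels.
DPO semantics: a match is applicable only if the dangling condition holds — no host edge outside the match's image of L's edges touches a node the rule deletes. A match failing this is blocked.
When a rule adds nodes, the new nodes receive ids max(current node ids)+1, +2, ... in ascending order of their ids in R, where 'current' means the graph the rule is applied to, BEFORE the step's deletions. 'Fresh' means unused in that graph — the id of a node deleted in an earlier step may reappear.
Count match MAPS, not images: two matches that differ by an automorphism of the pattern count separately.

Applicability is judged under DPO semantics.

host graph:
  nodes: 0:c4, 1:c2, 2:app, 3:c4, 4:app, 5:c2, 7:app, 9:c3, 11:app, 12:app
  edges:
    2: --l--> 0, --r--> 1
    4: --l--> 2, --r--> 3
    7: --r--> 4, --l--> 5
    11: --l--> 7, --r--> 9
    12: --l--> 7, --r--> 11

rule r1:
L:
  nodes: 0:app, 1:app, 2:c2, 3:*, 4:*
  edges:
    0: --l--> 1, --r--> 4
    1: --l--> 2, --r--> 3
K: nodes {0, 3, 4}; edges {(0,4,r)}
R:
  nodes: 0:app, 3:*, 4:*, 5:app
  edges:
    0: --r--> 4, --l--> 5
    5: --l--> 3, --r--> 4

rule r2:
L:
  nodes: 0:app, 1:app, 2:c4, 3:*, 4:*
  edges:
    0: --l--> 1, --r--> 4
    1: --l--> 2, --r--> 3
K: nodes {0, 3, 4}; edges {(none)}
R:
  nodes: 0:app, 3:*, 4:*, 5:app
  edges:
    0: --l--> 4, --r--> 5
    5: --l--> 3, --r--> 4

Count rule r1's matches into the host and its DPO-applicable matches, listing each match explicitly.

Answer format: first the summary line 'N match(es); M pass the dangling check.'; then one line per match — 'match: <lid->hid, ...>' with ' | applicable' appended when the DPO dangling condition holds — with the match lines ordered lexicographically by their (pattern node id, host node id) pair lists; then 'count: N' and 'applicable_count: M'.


2 match(es); 0 pass the dangling check.
match: 0->11, 1->7, 2->5, 3->4, 4->9
match: 0->12, 1->7, 2->5, 3->4, 4->11
count: 2
applicable_count: 0


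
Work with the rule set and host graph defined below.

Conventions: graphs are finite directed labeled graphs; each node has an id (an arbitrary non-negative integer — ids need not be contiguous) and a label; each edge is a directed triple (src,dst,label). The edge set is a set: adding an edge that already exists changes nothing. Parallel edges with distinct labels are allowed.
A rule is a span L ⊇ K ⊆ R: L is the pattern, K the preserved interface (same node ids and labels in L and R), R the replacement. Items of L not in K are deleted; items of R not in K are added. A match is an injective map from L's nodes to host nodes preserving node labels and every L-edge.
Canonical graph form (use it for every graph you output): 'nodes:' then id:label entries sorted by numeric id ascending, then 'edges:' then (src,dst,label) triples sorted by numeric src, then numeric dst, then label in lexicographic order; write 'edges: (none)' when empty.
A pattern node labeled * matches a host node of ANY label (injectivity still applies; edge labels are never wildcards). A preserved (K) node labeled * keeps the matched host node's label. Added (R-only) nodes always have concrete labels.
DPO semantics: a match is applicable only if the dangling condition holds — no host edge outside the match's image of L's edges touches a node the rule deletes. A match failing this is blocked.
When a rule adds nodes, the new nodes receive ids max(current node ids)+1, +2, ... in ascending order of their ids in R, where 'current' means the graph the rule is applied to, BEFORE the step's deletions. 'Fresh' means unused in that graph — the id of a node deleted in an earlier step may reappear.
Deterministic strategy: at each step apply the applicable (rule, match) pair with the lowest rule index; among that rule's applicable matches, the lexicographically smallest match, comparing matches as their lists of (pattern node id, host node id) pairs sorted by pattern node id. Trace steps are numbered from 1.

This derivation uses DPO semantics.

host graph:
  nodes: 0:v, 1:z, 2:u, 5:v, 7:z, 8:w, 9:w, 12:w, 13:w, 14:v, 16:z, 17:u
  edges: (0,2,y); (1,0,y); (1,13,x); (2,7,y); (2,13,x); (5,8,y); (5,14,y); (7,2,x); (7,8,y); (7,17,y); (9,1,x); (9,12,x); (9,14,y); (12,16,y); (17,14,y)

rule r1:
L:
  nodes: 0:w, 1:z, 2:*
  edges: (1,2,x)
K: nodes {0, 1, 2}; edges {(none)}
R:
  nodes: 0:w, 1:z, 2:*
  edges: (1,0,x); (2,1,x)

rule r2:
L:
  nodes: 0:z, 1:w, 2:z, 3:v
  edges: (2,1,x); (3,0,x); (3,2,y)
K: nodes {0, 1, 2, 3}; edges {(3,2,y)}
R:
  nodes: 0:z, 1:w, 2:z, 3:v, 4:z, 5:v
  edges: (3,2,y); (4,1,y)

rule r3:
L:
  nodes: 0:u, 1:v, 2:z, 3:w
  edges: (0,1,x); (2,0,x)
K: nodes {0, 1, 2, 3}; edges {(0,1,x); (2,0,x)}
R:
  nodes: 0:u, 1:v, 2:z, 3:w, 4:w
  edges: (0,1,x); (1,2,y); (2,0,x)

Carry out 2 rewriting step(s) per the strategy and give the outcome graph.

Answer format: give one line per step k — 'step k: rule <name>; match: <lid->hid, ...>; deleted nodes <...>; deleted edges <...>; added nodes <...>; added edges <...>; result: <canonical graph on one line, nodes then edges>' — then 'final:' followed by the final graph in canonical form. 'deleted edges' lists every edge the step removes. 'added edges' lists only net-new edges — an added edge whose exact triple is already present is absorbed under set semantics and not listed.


step 1: rule r1; match: 0->8, 1->1, 2->13; deleted nodes (none); deleted edges (1,13,x); added nodes (none); added edges (1,8,x); (13,1,x); result: nodes: 0:v, 1:z, 2:u, 5:v, 7:z, 8:w, 9:w, 12:w, 13:w, 14:v, 16:z, 17:u edges: (0,2,y); (1,0,y); (1,8,x); (2,7,y); (2,13,x); (5,8,y); (5,14,y); (7,2,x); (7,8,y); (7,17,y); (9,1,x); (9,12,x); (9,14,y); (12,16,y); (13,1,x); (17,14,y)
step 2: rule r1; match: 0->8, 1->7, 2->2; deleted nodes (none); deleted edges (7,2,x); added nodes (none); added edges (2,7,x); (7,8,x); result: nodes: 0:v, 1:z, 2:u, 5:v, 7:z, 8:w, 9:w, 12:w, 13:w, 14:v, 16:z, 17:u edges: (0,2,y); (1,0,y); (1,8,x); (2,7,x); (2,7,y); (2,13,x); (5,8,y); (5,14,y); (7,8,x); (7,8,y); (7,17,y); (9,1,x); (9,12,x); (9,14,y); (12,16,y); (13,1,x); (17,14,y)
final:
nodes: 0:v, 1:z, 2:u, 5:v, 7:z, 8:w, 9:w, 12:w, 13:w, 14:v, 16:z, 17:u
edges: (0,2,y); (1,0,y); (1,8,x); (2,7,x); (2,7,y); (2,13,x); (5,8,y); (5,14,y); (7,8,x); (7,8,y); (7,17,y); (9,1,x); (9,12,x); (9,14,y); (12,16,y); (13,1,x); (17,14,y)


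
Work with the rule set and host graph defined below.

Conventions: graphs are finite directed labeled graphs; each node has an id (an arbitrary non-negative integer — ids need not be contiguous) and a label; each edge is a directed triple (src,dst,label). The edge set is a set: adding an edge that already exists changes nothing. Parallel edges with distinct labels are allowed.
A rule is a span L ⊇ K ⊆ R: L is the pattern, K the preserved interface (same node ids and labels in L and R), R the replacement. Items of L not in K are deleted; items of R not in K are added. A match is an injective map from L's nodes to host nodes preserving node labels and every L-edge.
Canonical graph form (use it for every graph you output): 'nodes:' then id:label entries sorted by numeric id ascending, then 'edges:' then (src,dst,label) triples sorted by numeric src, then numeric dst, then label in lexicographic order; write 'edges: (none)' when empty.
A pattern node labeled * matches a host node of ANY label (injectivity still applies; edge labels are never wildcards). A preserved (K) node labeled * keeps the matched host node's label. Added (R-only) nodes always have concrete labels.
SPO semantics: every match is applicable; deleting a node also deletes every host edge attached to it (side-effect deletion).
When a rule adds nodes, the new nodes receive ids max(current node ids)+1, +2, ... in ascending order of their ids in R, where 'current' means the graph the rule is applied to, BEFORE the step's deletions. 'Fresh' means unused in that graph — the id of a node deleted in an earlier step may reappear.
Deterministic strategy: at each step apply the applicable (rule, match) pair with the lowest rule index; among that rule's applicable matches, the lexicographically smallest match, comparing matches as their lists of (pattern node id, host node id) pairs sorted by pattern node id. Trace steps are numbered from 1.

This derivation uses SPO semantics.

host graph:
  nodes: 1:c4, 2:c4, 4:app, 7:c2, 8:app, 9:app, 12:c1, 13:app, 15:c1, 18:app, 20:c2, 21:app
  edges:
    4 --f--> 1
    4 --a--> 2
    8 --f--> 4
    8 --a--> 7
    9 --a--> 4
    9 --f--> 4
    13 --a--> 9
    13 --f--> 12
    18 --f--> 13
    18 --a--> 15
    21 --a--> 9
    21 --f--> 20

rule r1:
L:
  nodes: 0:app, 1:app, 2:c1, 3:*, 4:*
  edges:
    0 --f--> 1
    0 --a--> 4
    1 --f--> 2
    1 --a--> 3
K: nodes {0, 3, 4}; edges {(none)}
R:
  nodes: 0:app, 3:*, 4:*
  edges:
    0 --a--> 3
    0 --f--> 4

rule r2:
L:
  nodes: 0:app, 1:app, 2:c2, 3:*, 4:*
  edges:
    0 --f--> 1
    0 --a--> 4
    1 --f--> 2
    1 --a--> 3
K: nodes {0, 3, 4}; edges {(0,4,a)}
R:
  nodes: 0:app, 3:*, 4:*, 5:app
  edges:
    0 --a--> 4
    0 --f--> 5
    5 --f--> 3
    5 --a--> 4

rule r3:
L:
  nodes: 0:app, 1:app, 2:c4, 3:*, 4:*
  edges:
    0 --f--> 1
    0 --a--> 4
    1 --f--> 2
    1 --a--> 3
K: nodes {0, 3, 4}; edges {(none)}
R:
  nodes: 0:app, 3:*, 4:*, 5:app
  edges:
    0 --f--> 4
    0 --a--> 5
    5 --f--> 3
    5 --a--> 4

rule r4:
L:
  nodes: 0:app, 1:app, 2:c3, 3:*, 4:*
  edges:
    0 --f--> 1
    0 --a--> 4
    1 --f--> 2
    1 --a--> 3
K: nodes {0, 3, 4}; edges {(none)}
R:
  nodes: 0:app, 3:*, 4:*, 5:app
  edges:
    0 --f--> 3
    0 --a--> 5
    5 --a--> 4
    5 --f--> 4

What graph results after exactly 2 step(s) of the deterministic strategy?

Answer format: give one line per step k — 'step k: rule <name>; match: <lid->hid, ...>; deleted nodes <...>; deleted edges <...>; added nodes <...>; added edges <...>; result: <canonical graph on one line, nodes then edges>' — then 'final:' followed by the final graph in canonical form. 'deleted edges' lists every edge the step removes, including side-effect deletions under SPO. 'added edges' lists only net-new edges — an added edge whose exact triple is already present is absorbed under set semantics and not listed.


step 1: rule r1; match: 0->18, 1->13, 2->12, 3->9, 4->15; deleted nodes 12, 13; deleted edges (13,9,a); (13,12,f); (18,13,f); (18,15,a); added nodes (none); added edges (18,9,a); (18,15,f); result: nodes: 1:c4, 2:c4, 4:app, 7:c2, 8:app, 9:app, 15:c1, 18:app, 20:c2, 21:app edges: (4,1,f); (4,2,a); (8,4,f); (8,7,a); (9,4,a); (9,4,f); (18,9,a); (18,15,f); (21,9,a); (21,20,f)
step 2: rule r3; match: 0->8, 1->4, 2->1, 3->2, 4->7; deleted nodes 1, 4; deleted edges (4,1,f); (4,2,a); (8,4,f); (8,7,a); (9,4,a); (9,4,f); added nodes 22; added edges (8,7,f); (8,22,a); (22,2,f); (22,7,a); result: nodes: 2:c4, 7:c2, 8:app, 9:app, 15:c1, 18:app, 20:c2, 21:app, 22:app edges: (8,7,f); (8,22,a); (18,9,a); (18,15,f); (21,9,a); (21,20,f); (22,2,f); (22,7,a)
final:
nodes: 2:c4, 7:c2, 8:app, 9:app, 15:c1, 18:app, 20:c2, 21:app, 22:app
edges: (8,7,f); (8,22,a); (18,9,a); (18,15,f); (21,9,a); (21,20,f); (22,2,f); (22,7,a)
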